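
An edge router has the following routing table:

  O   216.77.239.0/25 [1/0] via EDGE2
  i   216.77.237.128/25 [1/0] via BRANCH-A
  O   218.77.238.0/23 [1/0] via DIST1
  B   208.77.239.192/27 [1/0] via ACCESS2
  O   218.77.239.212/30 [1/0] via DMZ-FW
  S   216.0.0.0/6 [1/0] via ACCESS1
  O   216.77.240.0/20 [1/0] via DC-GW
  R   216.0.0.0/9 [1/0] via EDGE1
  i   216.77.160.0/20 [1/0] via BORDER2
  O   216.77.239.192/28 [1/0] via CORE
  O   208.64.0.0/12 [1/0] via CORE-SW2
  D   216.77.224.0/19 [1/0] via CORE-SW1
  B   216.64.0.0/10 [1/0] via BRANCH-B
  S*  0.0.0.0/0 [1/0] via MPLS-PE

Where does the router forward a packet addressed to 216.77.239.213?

CORE-SW1

Routes whose prefix contains 216.77.239.213:
  0.0.0.0/0 (default, matches everything) -> MPLS-PE
  216.0.0.0/6 (216.0.0.0 - 219.255.255.255) -> ACCESS1
  216.0.0.0/9 (216.0.0.0 - 216.127.255.255) -> EDGE1
  216.64.0.0/10 (216.64.0.0 - 216.127.255.255) -> BRANCH-B
  216.77.224.0/19 (216.77.224.0 - 216.77.255.255) -> CORE-SW1
More-specific entries that do NOT match:
  218.77.239.212/30 (218.77.239.212 - 218.77.239.215) does not contain 216.77.239.213
  216.77.239.192/28 (216.77.239.192 - 216.77.239.207) does not contain 216.77.239.213
  208.77.239.192/27 (208.77.239.192 - 208.77.239.223) does not contain 216.77.239.213
  216.77.239.0/25 (216.77.239.0 - 216.77.239.127) does not contain 216.77.239.213
  216.77.237.128/25 (216.77.237.128 - 216.77.237.255) does not contain 216.77.239.213
  218.77.238.0/23 (218.77.238.0 - 218.77.239.255) does not contain 216.77.239.213
  216.77.240.0/20 (216.77.240.0 - 216.77.255.255) does not contain 216.77.239.213
  216.77.160.0/20 (216.77.160.0 - 216.77.175.255) does not contain 216.77.239.213
Longest matching prefix is /19 -> next hop CORE-SW1.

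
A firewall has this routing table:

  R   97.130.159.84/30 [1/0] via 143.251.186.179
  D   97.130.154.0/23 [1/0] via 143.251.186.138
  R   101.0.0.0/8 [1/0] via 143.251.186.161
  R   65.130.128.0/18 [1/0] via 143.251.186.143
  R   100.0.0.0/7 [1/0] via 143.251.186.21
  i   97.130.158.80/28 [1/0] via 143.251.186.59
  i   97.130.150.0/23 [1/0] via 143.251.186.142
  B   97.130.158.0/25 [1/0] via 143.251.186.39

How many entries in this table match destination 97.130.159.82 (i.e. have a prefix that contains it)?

0

No listed prefix contains 97.130.159.82.
Total matching entries: 0.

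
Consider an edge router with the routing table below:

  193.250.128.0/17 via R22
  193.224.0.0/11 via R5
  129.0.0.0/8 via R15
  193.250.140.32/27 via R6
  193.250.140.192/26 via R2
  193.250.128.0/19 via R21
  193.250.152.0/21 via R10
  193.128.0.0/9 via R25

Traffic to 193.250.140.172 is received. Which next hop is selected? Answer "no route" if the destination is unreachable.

Routes whose prefix contains 193.250.140.172:
  193.128.0.0/9 (193.128.0.0 - 193.255.255.255) -> R25
  193.224.0.0/11 (193.224.0.0 - 193.255.255.255) -> R5
  193.250.128.0/17 (193.250.128.0 - 193.250.255.255) -> R22
  193.250.128.0/19 (193.250.128.0 - 193.250.159.255) -> R21
More-specific entries that do NOT match:
  193.250.140.32/27 (193.250.140.32 - 193.250.140.63) does not contain 193.250.140.172
  193.250.140.192/26 (193.250.140.192 - 193.250.140.255) does not contain 193.250.140.172
  193.250.152.0/21 (193.250.152.0 - 193.250.159.255) does not contain 193.250.140.172
Longest matching prefix is /19 -> next hop R21.

R21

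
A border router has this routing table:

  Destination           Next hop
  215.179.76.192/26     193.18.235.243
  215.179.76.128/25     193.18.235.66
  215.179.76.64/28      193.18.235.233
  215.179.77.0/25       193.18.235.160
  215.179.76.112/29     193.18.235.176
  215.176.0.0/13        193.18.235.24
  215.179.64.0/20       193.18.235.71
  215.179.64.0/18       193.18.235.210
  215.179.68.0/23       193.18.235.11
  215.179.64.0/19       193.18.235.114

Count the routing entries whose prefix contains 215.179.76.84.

Prefixes containing 215.179.76.84:
  215.176.0.0/13 (215.176.0.0 - 215.183.255.255)
  215.179.64.0/18 (215.179.64.0 - 215.179.127.255)
  215.179.64.0/19 (215.179.64.0 - 215.179.95.255)
  215.179.64.0/20 (215.179.64.0 - 215.179.79.255)
Total matching entries: 4.

4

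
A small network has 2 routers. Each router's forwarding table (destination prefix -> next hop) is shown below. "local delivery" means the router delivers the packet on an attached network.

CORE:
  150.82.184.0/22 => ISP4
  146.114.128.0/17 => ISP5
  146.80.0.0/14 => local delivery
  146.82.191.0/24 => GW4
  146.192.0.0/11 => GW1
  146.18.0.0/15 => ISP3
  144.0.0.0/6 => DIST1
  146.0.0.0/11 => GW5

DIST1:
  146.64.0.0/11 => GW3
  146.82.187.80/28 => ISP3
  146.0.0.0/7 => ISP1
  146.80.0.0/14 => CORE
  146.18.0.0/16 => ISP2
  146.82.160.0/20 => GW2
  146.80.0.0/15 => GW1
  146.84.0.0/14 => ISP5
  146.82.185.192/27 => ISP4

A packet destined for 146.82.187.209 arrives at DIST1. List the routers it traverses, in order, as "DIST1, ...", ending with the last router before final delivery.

At DIST1: longest match for 146.82.187.209 is 146.80.0.0/14 -> CORE
At CORE: longest match for 146.82.187.209 is 146.80.0.0/14 -> local delivery

DIST1, CORE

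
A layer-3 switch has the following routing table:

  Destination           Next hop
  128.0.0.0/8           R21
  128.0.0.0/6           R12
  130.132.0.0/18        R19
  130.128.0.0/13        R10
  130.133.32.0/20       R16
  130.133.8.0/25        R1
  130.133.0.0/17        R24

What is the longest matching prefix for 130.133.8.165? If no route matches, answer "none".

Entries matching 130.133.8.165:
  128.0.0.0/6 (128.0.0.0 - 131.255.255.255)
  130.128.0.0/13 (130.128.0.0 - 130.135.255.255)
  130.133.0.0/17 (130.133.0.0 - 130.133.127.255)
Most specific is 130.133.0.0/17.

130.133.0.0/17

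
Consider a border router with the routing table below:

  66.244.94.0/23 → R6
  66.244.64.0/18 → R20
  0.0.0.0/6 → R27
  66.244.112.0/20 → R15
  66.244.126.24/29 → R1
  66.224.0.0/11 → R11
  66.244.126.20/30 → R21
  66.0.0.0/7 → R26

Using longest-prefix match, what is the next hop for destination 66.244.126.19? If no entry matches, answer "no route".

R15

Routes whose prefix contains 66.244.126.19:
  66.0.0.0/7 (66.0.0.0 - 67.255.255.255) -> R26
  66.224.0.0/11 (66.224.0.0 - 66.255.255.255) -> R11
  66.244.64.0/18 (66.244.64.0 - 66.244.127.255) -> R20
  66.244.112.0/20 (66.244.112.0 - 66.244.127.255) -> R15
More-specific entries that do NOT match:
  66.244.126.20/30 (66.244.126.20 - 66.244.126.23) does not contain 66.244.126.19
  66.244.126.24/29 (66.244.126.24 - 66.244.126.31) does not contain 66.244.126.19
  66.244.94.0/23 (66.244.94.0 - 66.244.95.255) does not contain 66.244.126.19
Longest matching prefix is /20 -> next hop R15.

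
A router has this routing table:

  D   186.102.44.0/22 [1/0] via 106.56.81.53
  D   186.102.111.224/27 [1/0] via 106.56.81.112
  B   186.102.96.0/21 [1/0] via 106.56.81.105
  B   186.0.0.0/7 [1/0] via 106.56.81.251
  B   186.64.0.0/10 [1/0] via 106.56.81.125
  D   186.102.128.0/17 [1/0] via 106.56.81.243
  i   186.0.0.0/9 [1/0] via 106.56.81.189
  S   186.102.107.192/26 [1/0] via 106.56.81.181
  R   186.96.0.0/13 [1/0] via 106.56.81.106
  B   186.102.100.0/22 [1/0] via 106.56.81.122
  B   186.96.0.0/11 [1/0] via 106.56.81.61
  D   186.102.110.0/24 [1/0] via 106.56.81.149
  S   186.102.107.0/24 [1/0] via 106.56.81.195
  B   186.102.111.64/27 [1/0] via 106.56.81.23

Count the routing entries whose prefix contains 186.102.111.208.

Prefixes containing 186.102.111.208:
  186.0.0.0/7 (186.0.0.0 - 187.255.255.255)
  186.0.0.0/9 (186.0.0.0 - 186.127.255.255)
  186.64.0.0/10 (186.64.0.0 - 186.127.255.255)
  186.96.0.0/11 (186.96.0.0 - 186.127.255.255)
  186.96.0.0/13 (186.96.0.0 - 186.103.255.255)
Total matching entries: 5.

5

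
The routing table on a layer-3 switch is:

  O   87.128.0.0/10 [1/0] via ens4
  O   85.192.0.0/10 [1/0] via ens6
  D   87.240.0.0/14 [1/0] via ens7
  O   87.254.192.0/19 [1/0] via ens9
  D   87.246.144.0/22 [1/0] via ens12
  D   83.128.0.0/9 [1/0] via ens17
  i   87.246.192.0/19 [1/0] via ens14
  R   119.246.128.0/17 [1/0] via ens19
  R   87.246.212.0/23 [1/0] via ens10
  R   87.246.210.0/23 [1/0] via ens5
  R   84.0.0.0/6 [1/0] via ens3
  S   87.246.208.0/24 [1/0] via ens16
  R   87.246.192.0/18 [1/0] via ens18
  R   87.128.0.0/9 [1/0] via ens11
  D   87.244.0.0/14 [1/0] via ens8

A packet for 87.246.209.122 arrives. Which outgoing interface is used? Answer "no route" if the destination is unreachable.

Routes whose prefix contains 87.246.209.122:
  84.0.0.0/6 (84.0.0.0 - 87.255.255.255) -> ens3
  87.128.0.0/9 (87.128.0.0 - 87.255.255.255) -> ens11
  87.244.0.0/14 (87.244.0.0 - 87.247.255.255) -> ens8
  87.246.192.0/18 (87.246.192.0 - 87.246.255.255) -> ens18
  87.246.192.0/19 (87.246.192.0 - 87.246.223.255) -> ens14
More-specific entries that do NOT match:
  87.246.208.0/24 (87.246.208.0 - 87.246.208.255) does not contain 87.246.209.122
  87.246.212.0/23 (87.246.212.0 - 87.246.213.255) does not contain 87.246.209.122
  87.246.210.0/23 (87.246.210.0 - 87.246.211.255) does not contain 87.246.209.122
  87.246.144.0/22 (87.246.144.0 - 87.246.147.255) does not contain 87.246.209.122
Longest matching prefix is /19 -> interface ens14.

ens14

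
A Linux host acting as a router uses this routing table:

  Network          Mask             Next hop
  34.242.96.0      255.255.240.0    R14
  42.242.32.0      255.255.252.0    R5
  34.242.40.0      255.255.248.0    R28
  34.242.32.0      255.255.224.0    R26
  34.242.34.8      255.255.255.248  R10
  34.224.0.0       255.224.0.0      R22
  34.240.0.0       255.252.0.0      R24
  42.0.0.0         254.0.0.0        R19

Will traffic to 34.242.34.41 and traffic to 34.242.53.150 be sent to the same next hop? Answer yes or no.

yes

34.242.34.41: longest match 34.242.32.0/19 -> R26
34.242.53.150: longest match 34.242.32.0/19 -> R26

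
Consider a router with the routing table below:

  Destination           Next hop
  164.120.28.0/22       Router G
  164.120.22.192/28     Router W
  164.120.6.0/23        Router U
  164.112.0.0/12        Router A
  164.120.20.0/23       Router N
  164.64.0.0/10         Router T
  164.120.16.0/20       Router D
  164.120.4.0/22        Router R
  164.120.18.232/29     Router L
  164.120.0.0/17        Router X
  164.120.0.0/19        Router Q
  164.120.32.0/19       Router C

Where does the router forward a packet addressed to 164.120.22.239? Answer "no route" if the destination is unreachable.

Router D

Routes whose prefix contains 164.120.22.239:
  164.64.0.0/10 (164.64.0.0 - 164.127.255.255) -> Router T
  164.112.0.0/12 (164.112.0.0 - 164.127.255.255) -> Router A
  164.120.0.0/17 (164.120.0.0 - 164.120.127.255) -> Router X
  164.120.0.0/19 (164.120.0.0 - 164.120.31.255) -> Router Q
  164.120.16.0/20 (164.120.16.0 - 164.120.31.255) -> Router D
More-specific entries that do NOT match:
  164.120.18.232/29 (164.120.18.232 - 164.120.18.239) does not contain 164.120.22.239
  164.120.22.192/28 (164.120.22.192 - 164.120.22.207) does not contain 164.120.22.239
  164.120.6.0/23 (164.120.6.0 - 164.120.7.255) does not contain 164.120.22.239
  164.120.20.0/23 (164.120.20.0 - 164.120.21.255) does not contain 164.120.22.239
  164.120.28.0/22 (164.120.28.0 - 164.120.31.255) does not contain 164.120.22.239
  164.120.4.0/22 (164.120.4.0 - 164.120.7.255) does not contain 164.120.22.239
Longest matching prefix is /20 -> next hop Router D.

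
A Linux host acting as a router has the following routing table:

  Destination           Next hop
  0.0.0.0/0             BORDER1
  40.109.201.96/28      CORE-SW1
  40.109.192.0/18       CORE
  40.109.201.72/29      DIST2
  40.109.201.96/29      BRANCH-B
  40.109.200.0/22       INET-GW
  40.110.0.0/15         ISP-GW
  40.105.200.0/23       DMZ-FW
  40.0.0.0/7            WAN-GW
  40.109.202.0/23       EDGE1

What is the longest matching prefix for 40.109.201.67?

Entries matching 40.109.201.67:
  0.0.0.0/0 (default, matches everything)
  40.0.0.0/7 (40.0.0.0 - 41.255.255.255)
  40.109.192.0/18 (40.109.192.0 - 40.109.255.255)
  40.109.200.0/22 (40.109.200.0 - 40.109.203.255)
Most specific is 40.109.200.0/22.

40.109.200.0/22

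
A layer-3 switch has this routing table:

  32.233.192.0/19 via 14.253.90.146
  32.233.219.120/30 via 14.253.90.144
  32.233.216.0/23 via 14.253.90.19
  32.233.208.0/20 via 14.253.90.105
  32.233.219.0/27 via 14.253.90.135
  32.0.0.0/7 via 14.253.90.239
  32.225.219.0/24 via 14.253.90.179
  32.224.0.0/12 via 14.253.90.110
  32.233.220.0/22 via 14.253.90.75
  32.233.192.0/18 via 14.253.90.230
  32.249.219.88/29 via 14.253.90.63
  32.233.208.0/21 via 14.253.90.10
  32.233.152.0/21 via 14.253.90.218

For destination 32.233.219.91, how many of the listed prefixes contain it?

Prefixes containing 32.233.219.91:
  32.0.0.0/7 (32.0.0.0 - 33.255.255.255)
  32.224.0.0/12 (32.224.0.0 - 32.239.255.255)
  32.233.192.0/18 (32.233.192.0 - 32.233.255.255)
  32.233.192.0/19 (32.233.192.0 - 32.233.223.255)
  32.233.208.0/20 (32.233.208.0 - 32.233.223.255)
Total matching entries: 5.

5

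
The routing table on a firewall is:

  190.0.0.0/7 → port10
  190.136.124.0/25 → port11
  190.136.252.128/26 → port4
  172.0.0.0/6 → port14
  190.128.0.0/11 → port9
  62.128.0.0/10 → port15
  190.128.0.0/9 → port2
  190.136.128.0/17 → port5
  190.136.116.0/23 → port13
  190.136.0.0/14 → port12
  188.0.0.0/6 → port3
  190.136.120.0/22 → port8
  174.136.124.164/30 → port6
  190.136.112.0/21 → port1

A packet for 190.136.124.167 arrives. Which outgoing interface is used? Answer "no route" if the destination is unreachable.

Routes whose prefix contains 190.136.124.167:
  188.0.0.0/6 (188.0.0.0 - 191.255.255.255) -> port3
  190.0.0.0/7 (190.0.0.0 - 191.255.255.255) -> port10
  190.128.0.0/9 (190.128.0.0 - 190.255.255.255) -> port2
  190.128.0.0/11 (190.128.0.0 - 190.159.255.255) -> port9
  190.136.0.0/14 (190.136.0.0 - 190.139.255.255) -> port12
More-specific entries that do NOT match:
  174.136.124.164/30 (174.136.124.164 - 174.136.124.167) does not contain 190.136.124.167
  190.136.252.128/26 (190.136.252.128 - 190.136.252.191) does not contain 190.136.124.167
  190.136.124.0/25 (190.136.124.0 - 190.136.124.127) does not contain 190.136.124.167
  190.136.116.0/23 (190.136.116.0 - 190.136.117.255) does not contain 190.136.124.167
  190.136.120.0/22 (190.136.120.0 - 190.136.123.255) does not contain 190.136.124.167
  190.136.112.0/21 (190.136.112.0 - 190.136.119.255) does not contain 190.136.124.167
  190.136.128.0/17 (190.136.128.0 - 190.136.255.255) does not contain 190.136.124.167
Longest matching prefix is /14 -> interface port12.

port12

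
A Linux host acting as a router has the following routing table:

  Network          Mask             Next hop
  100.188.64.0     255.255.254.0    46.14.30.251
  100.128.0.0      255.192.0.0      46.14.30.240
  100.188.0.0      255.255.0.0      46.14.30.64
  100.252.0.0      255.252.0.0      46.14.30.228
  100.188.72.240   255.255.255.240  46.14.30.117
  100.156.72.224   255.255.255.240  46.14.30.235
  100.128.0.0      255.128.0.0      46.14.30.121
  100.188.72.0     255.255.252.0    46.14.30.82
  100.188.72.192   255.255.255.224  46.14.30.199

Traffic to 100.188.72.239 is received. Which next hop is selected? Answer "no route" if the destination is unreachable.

Routes whose prefix contains 100.188.72.239:
  100.128.0.0/9 (100.128.0.0 - 100.255.255.255) -> 46.14.30.121
  100.128.0.0/10 (100.128.0.0 - 100.191.255.255) -> 46.14.30.240
  100.188.0.0/16 (100.188.0.0 - 100.188.255.255) -> 46.14.30.64
  100.188.72.0/22 (100.188.72.0 - 100.188.75.255) -> 46.14.30.82
More-specific entries that do NOT match:
  100.188.72.240/28 (100.188.72.240 - 100.188.72.255) does not contain 100.188.72.239
  100.156.72.224/28 (100.156.72.224 - 100.156.72.239) does not contain 100.188.72.239
  100.188.72.192/27 (100.188.72.192 - 100.188.72.223) does not contain 100.188.72.239
  100.188.64.0/23 (100.188.64.0 - 100.188.65.255) does not contain 100.188.72.239
Longest matching prefix is /22 -> next hop 46.14.30.82.

46.14.30.82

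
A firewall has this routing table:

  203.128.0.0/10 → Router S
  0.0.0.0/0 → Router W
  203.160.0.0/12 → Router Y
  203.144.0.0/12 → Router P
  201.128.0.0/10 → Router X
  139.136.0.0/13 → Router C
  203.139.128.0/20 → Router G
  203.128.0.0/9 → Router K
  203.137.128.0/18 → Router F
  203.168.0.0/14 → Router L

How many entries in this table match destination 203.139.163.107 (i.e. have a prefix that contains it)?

Prefixes containing 203.139.163.107:
  0.0.0.0/0 (default, matches everything)
  203.128.0.0/9 (203.128.0.0 - 203.255.255.255)
  203.128.0.0/10 (203.128.0.0 - 203.191.255.255)
Total matching entries: 3.

3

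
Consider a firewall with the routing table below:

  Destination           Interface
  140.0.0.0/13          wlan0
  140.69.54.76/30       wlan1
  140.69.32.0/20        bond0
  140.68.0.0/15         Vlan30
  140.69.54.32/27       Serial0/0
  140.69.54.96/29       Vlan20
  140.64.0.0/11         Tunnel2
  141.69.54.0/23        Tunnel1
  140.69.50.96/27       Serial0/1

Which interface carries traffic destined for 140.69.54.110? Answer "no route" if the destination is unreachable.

Routes whose prefix contains 140.69.54.110:
  140.64.0.0/11 (140.64.0.0 - 140.95.255.255) -> Tunnel2
  140.68.0.0/15 (140.68.0.0 - 140.69.255.255) -> Vlan30
More-specific entries that do NOT match:
  140.69.54.76/30 (140.69.54.76 - 140.69.54.79) does not contain 140.69.54.110
  140.69.54.96/29 (140.69.54.96 - 140.69.54.103) does not contain 140.69.54.110
  140.69.54.32/27 (140.69.54.32 - 140.69.54.63) does not contain 140.69.54.110
  140.69.50.96/27 (140.69.50.96 - 140.69.50.127) does not contain 140.69.54.110
  141.69.54.0/23 (141.69.54.0 - 141.69.55.255) does not contain 140.69.54.110
  140.69.32.0/20 (140.69.32.0 - 140.69.47.255) does not contain 140.69.54.110
Longest matching prefix is /15 -> interface Vlan30.

Vlan30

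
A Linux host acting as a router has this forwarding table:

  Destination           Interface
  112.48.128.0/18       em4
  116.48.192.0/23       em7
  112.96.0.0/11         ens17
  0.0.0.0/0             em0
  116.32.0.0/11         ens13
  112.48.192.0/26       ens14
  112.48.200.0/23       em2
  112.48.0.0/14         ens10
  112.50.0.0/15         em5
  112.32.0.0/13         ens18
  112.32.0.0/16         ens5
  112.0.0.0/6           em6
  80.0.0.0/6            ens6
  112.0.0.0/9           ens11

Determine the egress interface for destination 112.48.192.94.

ens10

Routes whose prefix contains 112.48.192.94:
  0.0.0.0/0 (default, matches everything) -> em0
  112.0.0.0/6 (112.0.0.0 - 115.255.255.255) -> em6
  112.0.0.0/9 (112.0.0.0 - 112.127.255.255) -> ens11
  112.48.0.0/14 (112.48.0.0 - 112.51.255.255) -> ens10
More-specific entries that do NOT match:
  112.48.192.0/26 (112.48.192.0 - 112.48.192.63) does not contain 112.48.192.94
  116.48.192.0/23 (116.48.192.0 - 116.48.193.255) does not contain 112.48.192.94
  112.48.200.0/23 (112.48.200.0 - 112.48.201.255) does not contain 112.48.192.94
  112.48.128.0/18 (112.48.128.0 - 112.48.191.255) does not contain 112.48.192.94
  112.32.0.0/16 (112.32.0.0 - 112.32.255.255) does not contain 112.48.192.94
  112.50.0.0/15 (112.50.0.0 - 112.51.255.255) does not contain 112.48.192.94
Longest matching prefix is /14 -> interface ens10.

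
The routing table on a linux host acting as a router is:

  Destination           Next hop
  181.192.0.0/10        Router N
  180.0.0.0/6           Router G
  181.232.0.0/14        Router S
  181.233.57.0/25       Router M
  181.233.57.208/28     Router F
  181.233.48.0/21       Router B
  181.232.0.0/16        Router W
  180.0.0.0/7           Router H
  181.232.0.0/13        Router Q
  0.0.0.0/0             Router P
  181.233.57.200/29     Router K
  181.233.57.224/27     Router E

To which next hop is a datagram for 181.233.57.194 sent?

Routes whose prefix contains 181.233.57.194:
  0.0.0.0/0 (default, matches everything) -> Router P
  180.0.0.0/6 (180.0.0.0 - 183.255.255.255) -> Router G
  180.0.0.0/7 (180.0.0.0 - 181.255.255.255) -> Router H
  181.192.0.0/10 (181.192.0.0 - 181.255.255.255) -> Router N
  181.232.0.0/13 (181.232.0.0 - 181.239.255.255) -> Router Q
  181.232.0.0/14 (181.232.0.0 - 181.235.255.255) -> Router S
More-specific entries that do NOT match:
  181.233.57.200/29 (181.233.57.200 - 181.233.57.207) does not contain 181.233.57.194
  181.233.57.208/28 (181.233.57.208 - 181.233.57.223) does not contain 181.233.57.194
  181.233.57.224/27 (181.233.57.224 - 181.233.57.255) does not contain 181.233.57.194
  181.233.57.0/25 (181.233.57.0 - 181.233.57.127) does not contain 181.233.57.194
  181.233.48.0/21 (181.233.48.0 - 181.233.55.255) does not contain 181.233.57.194
  181.232.0.0/16 (181.232.0.0 - 181.232.255.255) does not contain 181.233.57.194
Longest matching prefix is /14 -> next hop Router S.

Router S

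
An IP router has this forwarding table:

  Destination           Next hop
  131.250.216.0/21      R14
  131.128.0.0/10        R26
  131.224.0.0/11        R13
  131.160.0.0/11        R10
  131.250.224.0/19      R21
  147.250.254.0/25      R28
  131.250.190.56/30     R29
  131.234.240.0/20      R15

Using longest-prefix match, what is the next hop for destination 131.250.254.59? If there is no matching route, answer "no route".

Routes whose prefix contains 131.250.254.59:
  131.224.0.0/11 (131.224.0.0 - 131.255.255.255) -> R13
  131.250.224.0/19 (131.250.224.0 - 131.250.255.255) -> R21
More-specific entries that do NOT match:
  131.250.190.56/30 (131.250.190.56 - 131.250.190.59) does not contain 131.250.254.59
  147.250.254.0/25 (147.250.254.0 - 147.250.254.127) does not contain 131.250.254.59
  131.250.216.0/21 (131.250.216.0 - 131.250.223.255) does not contain 131.250.254.59
  131.234.240.0/20 (131.234.240.0 - 131.234.255.255) does not contain 131.250.254.59
Longest matching prefix is /19 -> next hop R21.

R21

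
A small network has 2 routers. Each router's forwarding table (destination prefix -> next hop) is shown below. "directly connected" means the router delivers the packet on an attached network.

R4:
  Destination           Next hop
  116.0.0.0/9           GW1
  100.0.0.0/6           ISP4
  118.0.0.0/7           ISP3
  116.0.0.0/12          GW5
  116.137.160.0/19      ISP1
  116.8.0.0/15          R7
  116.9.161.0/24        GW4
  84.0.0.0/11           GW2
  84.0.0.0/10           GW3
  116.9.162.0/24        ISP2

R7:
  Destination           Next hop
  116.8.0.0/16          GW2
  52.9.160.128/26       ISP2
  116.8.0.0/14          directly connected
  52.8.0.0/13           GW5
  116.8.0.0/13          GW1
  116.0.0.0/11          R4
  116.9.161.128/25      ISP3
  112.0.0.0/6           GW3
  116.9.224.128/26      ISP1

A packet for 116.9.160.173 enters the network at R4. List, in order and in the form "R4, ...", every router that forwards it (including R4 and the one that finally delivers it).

At R4: longest match for 116.9.160.173 is 116.8.0.0/15 -> R7
At R7: longest match for 116.9.160.173 is 116.8.0.0/14 -> directly connected

R4, R7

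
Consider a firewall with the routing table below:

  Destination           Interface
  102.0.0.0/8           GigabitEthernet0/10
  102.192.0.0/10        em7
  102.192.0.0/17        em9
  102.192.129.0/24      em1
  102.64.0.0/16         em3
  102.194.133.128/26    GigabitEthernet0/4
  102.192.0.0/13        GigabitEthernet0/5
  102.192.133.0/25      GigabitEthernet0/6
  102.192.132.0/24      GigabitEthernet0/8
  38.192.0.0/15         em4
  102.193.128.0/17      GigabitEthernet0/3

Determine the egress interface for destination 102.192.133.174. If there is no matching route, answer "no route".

Routes whose prefix contains 102.192.133.174:
  102.0.0.0/8 (102.0.0.0 - 102.255.255.255) -> GigabitEthernet0/10
  102.192.0.0/10 (102.192.0.0 - 102.255.255.255) -> em7
  102.192.0.0/13 (102.192.0.0 - 102.199.255.255) -> GigabitEthernet0/5
More-specific entries that do NOT match:
  102.194.133.128/26 (102.194.133.128 - 102.194.133.191) does not contain 102.192.133.174
  102.192.133.0/25 (102.192.133.0 - 102.192.133.127) does not contain 102.192.133.174
  102.192.129.0/24 (102.192.129.0 - 102.192.129.255) does not contain 102.192.133.174
  102.192.132.0/24 (102.192.132.0 - 102.192.132.255) does not contain 102.192.133.174
  102.192.0.0/17 (102.192.0.0 - 102.192.127.255) does not contain 102.192.133.174
  102.193.128.0/17 (102.193.128.0 - 102.193.255.255) does not contain 102.192.133.174
  102.64.0.0/16 (102.64.0.0 - 102.64.255.255) does not contain 102.192.133.174
  38.192.0.0/15 (38.192.0.0 - 38.193.255.255) does not contain 102.192.133.174
Longest matching prefix is /13 -> interface GigabitEthernet0/5.

GigabitEthernet0/5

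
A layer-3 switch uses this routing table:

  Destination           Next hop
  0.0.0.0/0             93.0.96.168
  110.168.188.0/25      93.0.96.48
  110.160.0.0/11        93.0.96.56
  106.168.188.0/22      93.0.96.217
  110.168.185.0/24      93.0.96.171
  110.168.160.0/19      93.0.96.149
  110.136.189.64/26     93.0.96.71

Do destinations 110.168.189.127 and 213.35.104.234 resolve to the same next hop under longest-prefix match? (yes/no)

110.168.189.127: longest match 110.168.160.0/19 -> 93.0.96.149
213.35.104.234: longest match 0.0.0.0/0 -> 93.0.96.168

no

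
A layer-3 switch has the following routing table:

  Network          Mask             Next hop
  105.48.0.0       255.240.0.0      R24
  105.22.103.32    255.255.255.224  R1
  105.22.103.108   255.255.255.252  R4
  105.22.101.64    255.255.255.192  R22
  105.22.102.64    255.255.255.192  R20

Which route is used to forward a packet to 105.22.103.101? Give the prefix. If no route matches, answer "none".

105.22.103.101 is outside every listed prefix and there is no default route.

none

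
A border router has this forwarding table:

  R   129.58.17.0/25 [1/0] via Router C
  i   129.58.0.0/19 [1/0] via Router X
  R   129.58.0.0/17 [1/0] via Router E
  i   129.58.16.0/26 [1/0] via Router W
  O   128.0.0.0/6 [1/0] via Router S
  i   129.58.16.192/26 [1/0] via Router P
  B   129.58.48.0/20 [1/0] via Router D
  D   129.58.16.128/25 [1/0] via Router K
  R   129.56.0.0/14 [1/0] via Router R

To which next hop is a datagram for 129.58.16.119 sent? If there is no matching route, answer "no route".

Routes whose prefix contains 129.58.16.119:
  128.0.0.0/6 (128.0.0.0 - 131.255.255.255) -> Router S
  129.56.0.0/14 (129.56.0.0 - 129.59.255.255) -> Router R
  129.58.0.0/17 (129.58.0.0 - 129.58.127.255) -> Router E
  129.58.0.0/19 (129.58.0.0 - 129.58.31.255) -> Router X
More-specific entries that do NOT match:
  129.58.16.0/26 (129.58.16.0 - 129.58.16.63) does not contain 129.58.16.119
  129.58.16.192/26 (129.58.16.192 - 129.58.16.255) does not contain 129.58.16.119
  129.58.17.0/25 (129.58.17.0 - 129.58.17.127) does not contain 129.58.16.119
  129.58.16.128/25 (129.58.16.128 - 129.58.16.255) does not contain 129.58.16.119
  129.58.48.0/20 (129.58.48.0 - 129.58.63.255) does not contain 129.58.16.119
Longest matching prefix is /19 -> next hop Router X.

Router X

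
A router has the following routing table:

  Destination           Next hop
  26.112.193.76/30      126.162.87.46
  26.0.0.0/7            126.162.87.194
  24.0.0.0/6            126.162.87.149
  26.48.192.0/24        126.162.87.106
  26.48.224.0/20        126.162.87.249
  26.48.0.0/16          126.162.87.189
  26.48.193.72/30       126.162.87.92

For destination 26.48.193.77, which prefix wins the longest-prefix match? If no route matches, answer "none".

26.48.0.0/16

Entries matching 26.48.193.77:
  24.0.0.0/6 (24.0.0.0 - 27.255.255.255)
  26.0.0.0/7 (26.0.0.0 - 27.255.255.255)
  26.48.0.0/16 (26.48.0.0 - 26.48.255.255)
Most specific is 26.48.0.0/16.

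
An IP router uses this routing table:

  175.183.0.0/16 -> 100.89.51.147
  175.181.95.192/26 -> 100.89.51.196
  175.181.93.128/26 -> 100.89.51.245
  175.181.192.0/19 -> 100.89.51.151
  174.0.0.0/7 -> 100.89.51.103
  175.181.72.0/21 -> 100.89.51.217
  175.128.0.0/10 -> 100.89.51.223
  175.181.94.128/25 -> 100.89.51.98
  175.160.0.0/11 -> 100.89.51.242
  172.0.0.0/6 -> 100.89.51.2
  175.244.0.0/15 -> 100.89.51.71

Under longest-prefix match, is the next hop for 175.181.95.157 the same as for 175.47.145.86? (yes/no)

175.181.95.157: longest match 175.160.0.0/11 -> 100.89.51.242
175.47.145.86: longest match 174.0.0.0/7 -> 100.89.51.103

no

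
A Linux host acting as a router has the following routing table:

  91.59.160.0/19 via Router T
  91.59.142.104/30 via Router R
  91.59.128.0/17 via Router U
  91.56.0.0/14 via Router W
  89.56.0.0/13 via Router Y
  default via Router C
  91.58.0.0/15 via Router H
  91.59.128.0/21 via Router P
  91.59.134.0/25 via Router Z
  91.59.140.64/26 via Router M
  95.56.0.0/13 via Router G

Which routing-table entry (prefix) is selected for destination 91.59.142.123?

91.59.128.0/17

Entries matching 91.59.142.123:
  0.0.0.0/0 (default, matches everything)
  91.56.0.0/14 (91.56.0.0 - 91.59.255.255)
  91.58.0.0/15 (91.58.0.0 - 91.59.255.255)
  91.59.128.0/17 (91.59.128.0 - 91.59.255.255)
Most specific is 91.59.128.0/17.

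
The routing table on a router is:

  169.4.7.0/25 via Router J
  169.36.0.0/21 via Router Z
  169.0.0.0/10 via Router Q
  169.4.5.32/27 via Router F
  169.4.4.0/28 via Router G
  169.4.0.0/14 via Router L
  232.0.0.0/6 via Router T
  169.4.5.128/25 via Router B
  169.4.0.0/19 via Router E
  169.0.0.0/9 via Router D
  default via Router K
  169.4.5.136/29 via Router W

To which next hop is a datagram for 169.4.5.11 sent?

Routes whose prefix contains 169.4.5.11:
  0.0.0.0/0 (default, matches everything) -> Router K
  169.0.0.0/9 (169.0.0.0 - 169.127.255.255) -> Router D
  169.0.0.0/10 (169.0.0.0 - 169.63.255.255) -> Router Q
  169.4.0.0/14 (169.4.0.0 - 169.7.255.255) -> Router L
  169.4.0.0/19 (169.4.0.0 - 169.4.31.255) -> Router E
More-specific entries that do NOT match:
  169.4.5.136/29 (169.4.5.136 - 169.4.5.143) does not contain 169.4.5.11
  169.4.4.0/28 (169.4.4.0 - 169.4.4.15) does not contain 169.4.5.11
  169.4.5.32/27 (169.4.5.32 - 169.4.5.63) does not contain 169.4.5.11
  169.4.7.0/25 (169.4.7.0 - 169.4.7.127) does not contain 169.4.5.11
  169.4.5.128/25 (169.4.5.128 - 169.4.5.255) does not contain 169.4.5.11
  169.36.0.0/21 (169.36.0.0 - 169.36.7.255) does not contain 169.4.5.11
Longest matching prefix is /19 -> next hop Router E.

Router E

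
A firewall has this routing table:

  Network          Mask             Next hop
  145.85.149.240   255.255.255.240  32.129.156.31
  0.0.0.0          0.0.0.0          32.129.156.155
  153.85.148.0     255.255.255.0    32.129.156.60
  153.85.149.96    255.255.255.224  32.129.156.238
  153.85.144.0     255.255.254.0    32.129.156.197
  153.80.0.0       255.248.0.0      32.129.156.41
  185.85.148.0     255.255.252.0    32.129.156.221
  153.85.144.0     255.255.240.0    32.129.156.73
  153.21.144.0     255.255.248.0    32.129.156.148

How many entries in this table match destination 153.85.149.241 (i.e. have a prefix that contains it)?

3

Prefixes containing 153.85.149.241:
  0.0.0.0/0 (default, matches everything)
  153.80.0.0/13 (153.80.0.0 - 153.87.255.255)
  153.85.144.0/20 (153.85.144.0 - 153.85.159.255)
Total matching entries: 3.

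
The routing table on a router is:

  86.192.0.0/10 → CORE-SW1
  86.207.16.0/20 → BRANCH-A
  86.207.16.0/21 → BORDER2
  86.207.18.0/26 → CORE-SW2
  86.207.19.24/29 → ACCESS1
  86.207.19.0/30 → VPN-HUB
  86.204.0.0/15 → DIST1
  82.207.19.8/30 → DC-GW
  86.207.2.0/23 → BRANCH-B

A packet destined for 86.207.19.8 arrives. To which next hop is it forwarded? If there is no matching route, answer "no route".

BORDER2

Routes whose prefix contains 86.207.19.8:
  86.192.0.0/10 (86.192.0.0 - 86.255.255.255) -> CORE-SW1
  86.207.16.0/20 (86.207.16.0 - 86.207.31.255) -> BRANCH-A
  86.207.16.0/21 (86.207.16.0 - 86.207.23.255) -> BORDER2
More-specific entries that do NOT match:
  86.207.19.0/30 (86.207.19.0 - 86.207.19.3) does not contain 86.207.19.8
  82.207.19.8/30 (82.207.19.8 - 82.207.19.11) does not contain 86.207.19.8
  86.207.19.24/29 (86.207.19.24 - 86.207.19.31) does not contain 86.207.19.8
  86.207.18.0/26 (86.207.18.0 - 86.207.18.63) does not contain 86.207.19.8
  86.207.2.0/23 (86.207.2.0 - 86.207.3.255) does not contain 86.207.19.8
Longest matching prefix is /21 -> next hop BORDER2.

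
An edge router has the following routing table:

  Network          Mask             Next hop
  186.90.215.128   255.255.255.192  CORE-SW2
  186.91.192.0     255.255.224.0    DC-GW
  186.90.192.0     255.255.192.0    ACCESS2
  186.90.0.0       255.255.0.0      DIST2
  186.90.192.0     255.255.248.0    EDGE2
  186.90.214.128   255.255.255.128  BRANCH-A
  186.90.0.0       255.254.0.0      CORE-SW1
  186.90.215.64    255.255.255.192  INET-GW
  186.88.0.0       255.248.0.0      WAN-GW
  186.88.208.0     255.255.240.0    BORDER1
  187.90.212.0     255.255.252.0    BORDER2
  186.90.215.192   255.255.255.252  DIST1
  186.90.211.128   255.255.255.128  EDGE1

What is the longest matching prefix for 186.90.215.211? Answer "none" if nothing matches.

186.90.192.0/18

Entries matching 186.90.215.211:
  186.88.0.0/13 (186.88.0.0 - 186.95.255.255)
  186.90.0.0/15 (186.90.0.0 - 186.91.255.255)
  186.90.0.0/16 (186.90.0.0 - 186.90.255.255)
  186.90.192.0/18 (186.90.192.0 - 186.90.255.255)
Most specific is 186.90.192.0/18.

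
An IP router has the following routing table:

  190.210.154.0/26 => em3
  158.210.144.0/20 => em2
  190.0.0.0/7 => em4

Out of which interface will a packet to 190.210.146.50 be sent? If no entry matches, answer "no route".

em4

Routes whose prefix contains 190.210.146.50:
  190.0.0.0/7 (190.0.0.0 - 191.255.255.255) -> em4
More-specific entries that do NOT match:
  190.210.154.0/26 (190.210.154.0 - 190.210.154.63) does not contain 190.210.146.50
  158.210.144.0/20 (158.210.144.0 - 158.210.159.255) does not contain 190.210.146.50
Longest matching prefix is /7 -> interface em4.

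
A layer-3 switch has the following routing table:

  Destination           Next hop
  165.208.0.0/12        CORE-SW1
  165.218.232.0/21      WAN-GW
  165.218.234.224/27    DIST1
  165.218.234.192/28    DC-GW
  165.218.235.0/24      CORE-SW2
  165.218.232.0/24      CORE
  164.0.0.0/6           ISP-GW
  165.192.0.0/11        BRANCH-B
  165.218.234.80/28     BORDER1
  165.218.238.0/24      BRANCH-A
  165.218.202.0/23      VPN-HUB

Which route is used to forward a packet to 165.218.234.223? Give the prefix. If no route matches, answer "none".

Entries matching 165.218.234.223:
  164.0.0.0/6 (164.0.0.0 - 167.255.255.255)
  165.192.0.0/11 (165.192.0.0 - 165.223.255.255)
  165.208.0.0/12 (165.208.0.0 - 165.223.255.255)
  165.218.232.0/21 (165.218.232.0 - 165.218.239.255)
Most specific is 165.218.232.0/21.

165.218.232.0/21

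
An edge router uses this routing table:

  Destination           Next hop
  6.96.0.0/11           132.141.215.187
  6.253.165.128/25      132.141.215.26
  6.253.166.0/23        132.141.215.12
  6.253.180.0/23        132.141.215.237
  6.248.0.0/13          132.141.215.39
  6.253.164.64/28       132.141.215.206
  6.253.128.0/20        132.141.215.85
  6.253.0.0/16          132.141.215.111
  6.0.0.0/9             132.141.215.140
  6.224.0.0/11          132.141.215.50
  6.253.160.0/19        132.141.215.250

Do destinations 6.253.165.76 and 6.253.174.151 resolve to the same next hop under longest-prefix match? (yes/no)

6.253.165.76: longest match 6.253.160.0/19 -> 132.141.215.250
6.253.174.151: longest match 6.253.160.0/19 -> 132.141.215.250

yes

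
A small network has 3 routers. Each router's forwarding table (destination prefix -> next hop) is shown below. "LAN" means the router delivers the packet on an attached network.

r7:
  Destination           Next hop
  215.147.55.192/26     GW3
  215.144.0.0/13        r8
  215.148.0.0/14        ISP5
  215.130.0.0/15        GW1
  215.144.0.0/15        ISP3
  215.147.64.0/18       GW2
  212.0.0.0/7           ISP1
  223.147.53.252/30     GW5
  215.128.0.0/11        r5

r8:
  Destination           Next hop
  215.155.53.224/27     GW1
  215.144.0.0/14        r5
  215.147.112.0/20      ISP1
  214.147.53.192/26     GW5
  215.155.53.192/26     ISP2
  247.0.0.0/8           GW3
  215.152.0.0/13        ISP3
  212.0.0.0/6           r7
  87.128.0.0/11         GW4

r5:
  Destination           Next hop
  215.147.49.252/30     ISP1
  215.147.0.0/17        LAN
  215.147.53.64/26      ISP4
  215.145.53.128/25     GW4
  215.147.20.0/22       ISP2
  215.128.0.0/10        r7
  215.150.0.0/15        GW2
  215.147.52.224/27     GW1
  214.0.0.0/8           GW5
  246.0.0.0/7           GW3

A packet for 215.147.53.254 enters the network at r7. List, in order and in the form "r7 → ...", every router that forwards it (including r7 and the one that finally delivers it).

r7 → r8 → r5

At r7: longest match for 215.147.53.254 is 215.144.0.0/13 -> r8
At r8: longest match for 215.147.53.254 is 215.144.0.0/14 -> r5
At r5: longest match for 215.147.53.254 is 215.147.0.0/17 -> LAN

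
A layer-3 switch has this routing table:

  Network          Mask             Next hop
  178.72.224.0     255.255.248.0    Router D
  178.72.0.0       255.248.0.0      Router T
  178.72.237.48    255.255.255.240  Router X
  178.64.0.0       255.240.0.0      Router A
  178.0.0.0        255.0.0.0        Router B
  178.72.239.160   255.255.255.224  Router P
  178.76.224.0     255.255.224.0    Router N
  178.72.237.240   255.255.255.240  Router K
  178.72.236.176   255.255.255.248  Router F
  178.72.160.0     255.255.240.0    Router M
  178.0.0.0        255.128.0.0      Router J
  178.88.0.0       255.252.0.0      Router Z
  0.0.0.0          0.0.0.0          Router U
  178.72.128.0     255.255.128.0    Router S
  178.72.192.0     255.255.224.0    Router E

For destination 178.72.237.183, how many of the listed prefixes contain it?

Prefixes containing 178.72.237.183:
  0.0.0.0/0 (default, matches everything)
  178.0.0.0/8 (178.0.0.0 - 178.255.255.255)
  178.0.0.0/9 (178.0.0.0 - 178.127.255.255)
  178.64.0.0/12 (178.64.0.0 - 178.79.255.255)
  178.72.0.0/13 (178.72.0.0 - 178.79.255.255)
  178.72.128.0/17 (178.72.128.0 - 178.72.255.255)
Total matching entries: 6.

6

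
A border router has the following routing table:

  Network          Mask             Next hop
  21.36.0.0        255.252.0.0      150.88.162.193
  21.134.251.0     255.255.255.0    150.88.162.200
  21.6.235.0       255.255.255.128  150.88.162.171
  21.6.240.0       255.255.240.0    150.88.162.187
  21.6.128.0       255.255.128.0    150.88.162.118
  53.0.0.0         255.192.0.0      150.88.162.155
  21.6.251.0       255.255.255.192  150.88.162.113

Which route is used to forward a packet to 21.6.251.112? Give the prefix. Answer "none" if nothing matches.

Entries matching 21.6.251.112:
  21.6.128.0/17 (21.6.128.0 - 21.6.255.255)
  21.6.240.0/20 (21.6.240.0 - 21.6.255.255)
Most specific is 21.6.240.0/20.

21.6.240.0/20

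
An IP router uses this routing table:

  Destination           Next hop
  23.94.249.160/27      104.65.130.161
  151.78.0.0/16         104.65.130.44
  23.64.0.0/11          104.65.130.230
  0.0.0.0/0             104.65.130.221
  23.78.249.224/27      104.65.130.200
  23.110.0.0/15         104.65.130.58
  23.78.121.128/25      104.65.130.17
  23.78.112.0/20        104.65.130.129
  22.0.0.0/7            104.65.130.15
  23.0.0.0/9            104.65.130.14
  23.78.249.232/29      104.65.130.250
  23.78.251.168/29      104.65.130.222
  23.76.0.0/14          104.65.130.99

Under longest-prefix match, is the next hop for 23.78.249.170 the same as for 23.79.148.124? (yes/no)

23.78.249.170: longest match 23.76.0.0/14 -> 104.65.130.99
23.79.148.124: longest match 23.76.0.0/14 -> 104.65.130.99

yes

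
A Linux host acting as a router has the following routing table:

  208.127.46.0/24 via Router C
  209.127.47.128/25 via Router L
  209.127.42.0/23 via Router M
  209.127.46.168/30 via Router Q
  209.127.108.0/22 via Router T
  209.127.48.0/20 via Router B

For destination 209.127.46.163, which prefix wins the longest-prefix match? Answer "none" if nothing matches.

none

209.127.46.163 is outside every listed prefix and there is no default route.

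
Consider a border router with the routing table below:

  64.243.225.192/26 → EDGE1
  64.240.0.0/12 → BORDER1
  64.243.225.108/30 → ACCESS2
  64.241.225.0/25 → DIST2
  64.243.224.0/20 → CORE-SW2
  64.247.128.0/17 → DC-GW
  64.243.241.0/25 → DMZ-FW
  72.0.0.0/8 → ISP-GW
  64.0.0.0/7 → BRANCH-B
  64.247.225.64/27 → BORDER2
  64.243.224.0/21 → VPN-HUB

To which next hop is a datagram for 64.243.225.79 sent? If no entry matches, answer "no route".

Routes whose prefix contains 64.243.225.79:
  64.0.0.0/7 (64.0.0.0 - 65.255.255.255) -> BRANCH-B
  64.240.0.0/12 (64.240.0.0 - 64.255.255.255) -> BORDER1
  64.243.224.0/20 (64.243.224.0 - 64.243.239.255) -> CORE-SW2
  64.243.224.0/21 (64.243.224.0 - 64.243.231.255) -> VPN-HUB
More-specific entries that do NOT match:
  64.243.225.108/30 (64.243.225.108 - 64.243.225.111) does not contain 64.243.225.79
  64.247.225.64/27 (64.247.225.64 - 64.247.225.95) does not contain 64.243.225.79
  64.243.225.192/26 (64.243.225.192 - 64.243.225.255) does not contain 64.243.225.79
  64.241.225.0/25 (64.241.225.0 - 64.241.225.127) does not contain 64.243.225.79
  64.243.241.0/25 (64.243.241.0 - 64.243.241.127) does not contain 64.243.225.79
Longest matching prefix is /21 -> next hop VPN-HUB.

VPN-HUB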